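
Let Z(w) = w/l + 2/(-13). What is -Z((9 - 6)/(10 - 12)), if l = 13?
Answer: 7/26 ≈ 0.26923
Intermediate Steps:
Z(w) = -2/13 + w/13 (Z(w) = w/13 + 2/(-13) = w*(1/13) + 2*(-1/13) = w/13 - 2/13 = -2/13 + w/13)
-Z((9 - 6)/(10 - 12)) = -(-2/13 + ((9 - 6)/(10 - 12))/13) = -(-2/13 + (3/(-2))/13) = -(-2/13 + (3*(-1/2))/13) = -(-2/13 + (1/13)*(-3/2)) = -(-2/13 - 3/26) = -1*(-7/26) = 7/26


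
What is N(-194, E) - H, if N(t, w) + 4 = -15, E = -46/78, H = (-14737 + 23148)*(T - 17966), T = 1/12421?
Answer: 1876962230536/12421 ≈ 1.5111e+8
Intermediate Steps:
T = 1/12421 ≈ 8.0509e-5
H = -1876962466535/12421 (H = (-14737 + 23148)*(1/12421 - 17966) = 8411*(-223155685/12421) = -1876962466535/12421 ≈ -1.5111e+8)
E = -23/39 (E = -46*1/78 = -23/39 ≈ -0.58974)
N(t, w) = -19 (N(t, w) = -4 - 15 = -19)
N(-194, E) - H = -19 - 1*(-1876962466535/12421) = -19 + 1876962466535/12421 = 1876962230536/12421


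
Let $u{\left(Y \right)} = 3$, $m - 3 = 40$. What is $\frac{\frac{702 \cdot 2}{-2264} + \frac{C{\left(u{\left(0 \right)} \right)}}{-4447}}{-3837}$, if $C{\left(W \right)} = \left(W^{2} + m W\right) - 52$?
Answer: $\frac{1609573}{9657736674} \approx 0.00016666$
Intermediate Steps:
$m = 43$ ($m = 3 + 40 = 43$)
$C{\left(W \right)} = -52 + W^{2} + 43 W$ ($C{\left(W \right)} = \left(W^{2} + 43 W\right) - 52 = -52 + W^{2} + 43 W$)
$\frac{\frac{702 \cdot 2}{-2264} + \frac{C{\left(u{\left(0 \right)} \right)}}{-4447}}{-3837} = \frac{\frac{702 \cdot 2}{-2264} + \frac{-52 + 3^{2} + 43 \cdot 3}{-4447}}{-3837} = \left(1404 \left(- \frac{1}{2264}\right) + \left(-52 + 9 + 129\right) \left(- \frac{1}{4447}\right)\right) \left(- \frac{1}{3837}\right) = \left(- \frac{351}{566} + 86 \left(- \frac{1}{4447}\right)\right) \left(- \frac{1}{3837}\right) = \left(- \frac{351}{566} - \frac{86}{4447}\right) \left(- \frac{1}{3837}\right) = \left(- \frac{1609573}{2517002}\right) \left(- \frac{1}{3837}\right) = \frac{1609573}{9657736674}$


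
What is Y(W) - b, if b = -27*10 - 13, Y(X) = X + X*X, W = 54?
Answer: 3253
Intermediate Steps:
Y(X) = X + X**2
b = -283 (b = -270 - 13 = -283)
Y(W) - b = 54*(1 + 54) - 1*(-283) = 54*55 + 283 = 2970 + 283 = 3253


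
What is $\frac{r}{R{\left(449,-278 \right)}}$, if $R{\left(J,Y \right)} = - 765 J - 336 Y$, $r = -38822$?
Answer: $\frac{38822}{250077} \approx 0.15524$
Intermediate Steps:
$\frac{r}{R{\left(449,-278 \right)}} = - \frac{38822}{\left(-765\right) 449 - -93408} = - \frac{38822}{-343485 + 93408} = - \frac{38822}{-250077} = \left(-38822\right) \left(- \frac{1}{250077}\right) = \frac{38822}{250077}$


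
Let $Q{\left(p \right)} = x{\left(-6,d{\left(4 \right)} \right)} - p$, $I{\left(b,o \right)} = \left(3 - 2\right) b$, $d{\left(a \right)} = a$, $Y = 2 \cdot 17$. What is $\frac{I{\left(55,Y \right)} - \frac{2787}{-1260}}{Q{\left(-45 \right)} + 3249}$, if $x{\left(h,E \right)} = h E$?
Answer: $\frac{24029}{1373400} \approx 0.017496$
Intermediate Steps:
$Y = 34$
$I{\left(b,o \right)} = b$ ($I{\left(b,o \right)} = 1 b = b$)
$x{\left(h,E \right)} = E h$
$Q{\left(p \right)} = -24 - p$ ($Q{\left(p \right)} = 4 \left(-6\right) - p = -24 - p$)
$\frac{I{\left(55,Y \right)} - \frac{2787}{-1260}}{Q{\left(-45 \right)} + 3249} = \frac{55 - \frac{2787}{-1260}}{\left(-24 - -45\right) + 3249} = \frac{55 - - \frac{929}{420}}{\left(-24 + 45\right) + 3249} = \frac{55 + \frac{929}{420}}{21 + 3249} = \frac{24029}{420 \cdot 3270} = \frac{24029}{420} \cdot \frac{1}{3270} = \frac{24029}{1373400}$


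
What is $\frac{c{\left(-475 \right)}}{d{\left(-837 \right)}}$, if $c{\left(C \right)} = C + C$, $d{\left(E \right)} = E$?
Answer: $\frac{950}{837} \approx 1.135$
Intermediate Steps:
$c{\left(C \right)} = 2 C$
$\frac{c{\left(-475 \right)}}{d{\left(-837 \right)}} = \frac{2 \left(-475\right)}{-837} = \left(-950\right) \left(- \frac{1}{837}\right) = \frac{950}{837}$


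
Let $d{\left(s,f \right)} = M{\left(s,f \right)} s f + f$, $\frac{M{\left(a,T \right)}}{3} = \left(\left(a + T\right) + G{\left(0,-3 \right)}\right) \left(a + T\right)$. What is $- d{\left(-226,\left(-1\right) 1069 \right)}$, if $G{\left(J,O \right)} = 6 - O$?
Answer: $-1207030198271$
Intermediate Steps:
$M{\left(a,T \right)} = 3 \left(T + a\right) \left(9 + T + a\right)$ ($M{\left(a,T \right)} = 3 \left(\left(a + T\right) + \left(6 - -3\right)\right) \left(a + T\right) = 3 \left(\left(T + a\right) + \left(6 + 3\right)\right) \left(T + a\right) = 3 \left(\left(T + a\right) + 9\right) \left(T + a\right) = 3 \left(9 + T + a\right) \left(T + a\right) = 3 \left(T + a\right) \left(9 + T + a\right)$)
$d{\left(s,f \right)} = f + f s \left(3 f^{2} + 3 s^{2} + 27 f + 27 s + 6 f s\right)$ ($d{\left(s,f \right)} = \left(3 f^{2} + 3 s^{2} + 27 f + 27 s + 6 f s\right) s f + f = s \left(3 f^{2} + 3 s^{2} + 27 f + 27 s + 6 f s\right) f + f = f s \left(3 f^{2} + 3 s^{2} + 27 f + 27 s + 6 f s\right) + f = f + f s \left(3 f^{2} + 3 s^{2} + 27 f + 27 s + 6 f s\right)$)
$- d{\left(-226,\left(-1\right) 1069 \right)} = - \left(-1\right) 1069 \left(1 + 3 \left(-226\right) \left(\left(\left(-1\right) 1069\right)^{2} + \left(-226\right)^{2} + 9 \left(\left(-1\right) 1069\right) + 9 \left(-226\right) + 2 \left(\left(-1\right) 1069\right) \left(-226\right)\right)\right) = - \left(-1069\right) \left(1 + 3 \left(-226\right) \left(\left(-1069\right)^{2} + 51076 + 9 \left(-1069\right) - 2034 + 2 \left(-1069\right) \left(-226\right)\right)\right) = - \left(-1069\right) \left(1 + 3 \left(-226\right) \left(1142761 + 51076 - 9621 - 2034 + 483188\right)\right) = - \left(-1069\right) \left(1 + 3 \left(-226\right) 1665370\right) = - \left(-1069\right) \left(1 - 1129120860\right) = - \left(-1069\right) \left(-1129120859\right) = \left(-1\right) 1207030198271 = -1207030198271$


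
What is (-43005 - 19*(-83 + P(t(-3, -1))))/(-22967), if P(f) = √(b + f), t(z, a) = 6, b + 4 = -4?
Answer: 41428/22967 + 19*I*√2/22967 ≈ 1.8038 + 0.0011699*I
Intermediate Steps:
b = -8 (b = -4 - 4 = -8)
P(f) = √(-8 + f)
(-43005 - 19*(-83 + P(t(-3, -1))))/(-22967) = (-43005 - 19*(-83 + √(-8 + 6)))/(-22967) = (-43005 - 19*(-83 + √(-2)))*(-1/22967) = (-43005 - 19*(-83 + I*√2))*(-1/22967) = (-43005 + (1577 - 19*I*√2))*(-1/22967) = (-41428 - 19*I*√2)*(-1/22967) = 41428/22967 + 19*I*√2/22967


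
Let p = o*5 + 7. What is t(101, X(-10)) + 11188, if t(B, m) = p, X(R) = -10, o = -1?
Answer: 11190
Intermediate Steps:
p = 2 (p = -1*5 + 7 = -5 + 7 = 2)
t(B, m) = 2
t(101, X(-10)) + 11188 = 2 + 11188 = 11190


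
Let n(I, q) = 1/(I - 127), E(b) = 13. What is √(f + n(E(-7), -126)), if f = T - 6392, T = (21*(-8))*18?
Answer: 5*I*√4894818/114 ≈ 97.036*I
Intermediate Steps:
n(I, q) = 1/(-127 + I)
T = -3024 (T = -168*18 = -3024)
f = -9416 (f = -3024 - 6392 = -9416)
√(f + n(E(-7), -126)) = √(-9416 + 1/(-127 + 13)) = √(-9416 + 1/(-114)) = √(-9416 - 1/114) = √(-1073425/114) = 5*I*√4894818/114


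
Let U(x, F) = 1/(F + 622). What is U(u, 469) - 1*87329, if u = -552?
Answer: -95275938/1091 ≈ -87329.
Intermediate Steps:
U(x, F) = 1/(622 + F)
U(u, 469) - 1*87329 = 1/(622 + 469) - 1*87329 = 1/1091 - 87329 = -95275938/1091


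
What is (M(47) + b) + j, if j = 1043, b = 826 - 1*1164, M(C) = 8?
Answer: 713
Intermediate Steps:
b = -338 (b = 826 - 1164 = -338)
(M(47) + b) + j = (8 - 338) + 1043 = -330 + 1043 = 713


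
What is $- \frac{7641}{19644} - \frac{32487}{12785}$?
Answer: $- \frac{245288271}{83716180} \approx -2.93$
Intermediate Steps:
$- \frac{7641}{19644} - \frac{32487}{12785} = \left(-7641\right) \frac{1}{19644} - \frac{32487}{12785} = - \frac{2547}{6548} - \frac{32487}{12785} = - \frac{245288271}{83716180}$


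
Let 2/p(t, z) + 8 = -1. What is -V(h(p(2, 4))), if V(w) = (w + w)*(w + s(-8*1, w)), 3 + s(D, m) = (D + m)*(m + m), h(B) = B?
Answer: 140/729 ≈ 0.19204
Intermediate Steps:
p(t, z) = -2/9 (p(t, z) = 2/(-8 - 1) = 2/(-9) = 2*(-⅑) = -2/9)
s(D, m) = -3 + 2*m*(D + m) (s(D, m) = -3 + (D + m)*(m + m) = -3 + (D + m)*(2*m) = -3 + 2*m*(D + m))
V(w) = 2*w*(-3 - 15*w + 2*w²) (V(w) = (w + w)*(w + (-3 + 2*w² + 2*(-8*1)*w)) = (2*w)*(w + (-3 + 2*w² + 2*(-8)*w)) = (2*w)*(w + (-3 + 2*w² - 16*w)) = (2*w)*(w + (-3 - 16*w + 2*w²)) = (2*w)*(-3 - 15*w + 2*w²) = 2*w*(-3 - 15*w + 2*w²))
-V(h(p(2, 4))) = -2*(-2)*(-3 - 15*(-2/9) + 2*(-2/9)²)/9 = -2*(-2)*(-3 + 10/3 + 2*(4/81))/9 = -2*(-2)*(-3 + 10/3 + 8/81)/9 = -2*(-2)*35/(9*81) = -1*(-140/729) = 140/729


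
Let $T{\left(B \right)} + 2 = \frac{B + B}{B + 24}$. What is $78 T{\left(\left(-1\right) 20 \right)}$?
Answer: $-936$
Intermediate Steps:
$T{\left(B \right)} = -2 + \frac{2 B}{24 + B}$ ($T{\left(B \right)} = -2 + \frac{B + B}{B + 24} = -2 + \frac{2 B}{24 + B}$)
$78 T{\left(\left(-1\right) 20 \right)} = 78 \left(- \frac{48}{24 - 20}\right) = 78 \left(- \frac{48}{4}\right) = 78 \left(\left(-48\right) \frac{1}{4}\right) = 78 \left(-12\right) = -936$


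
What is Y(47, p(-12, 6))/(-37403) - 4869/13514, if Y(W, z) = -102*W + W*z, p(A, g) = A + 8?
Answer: -114788459/505464142 ≈ -0.22710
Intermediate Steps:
p(A, g) = 8 + A
Y(47, p(-12, 6))/(-37403) - 4869/13514 = (47*(-102 + (8 - 12)))/(-37403) - 4869/13514 = (47*(-102 - 4))*(-1/37403) - 4869*1/13514 = (47*(-106))*(-1/37403) - 4869/13514 = -4982*(-1/37403) - 4869/13514 = 4982/37403 - 4869/13514 = -114788459/505464142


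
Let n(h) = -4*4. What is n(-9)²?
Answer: 256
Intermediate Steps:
n(h) = -16
n(-9)² = (-16)² = 256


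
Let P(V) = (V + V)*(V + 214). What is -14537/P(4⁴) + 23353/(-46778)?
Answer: -3149838853/5628328960 ≈ -0.55964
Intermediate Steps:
P(V) = 2*V*(214 + V) (P(V) = (2*V)*(214 + V) = 2*V*(214 + V))
-14537/P(4⁴) + 23353/(-46778) = -14537*1/(512*(214 + 4⁴)) + 23353/(-46778) = -14537*1/(512*(214 + 256)) + 23353*(-1/46778) = -14537/(2*256*470) - 23353/46778 = -14537/240640 - 23353/46778 = -3149838853/5628328960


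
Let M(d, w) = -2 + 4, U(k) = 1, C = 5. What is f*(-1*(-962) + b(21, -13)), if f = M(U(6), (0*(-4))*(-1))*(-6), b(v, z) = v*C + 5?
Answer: -12864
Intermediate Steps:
M(d, w) = 2
b(v, z) = 5 + 5*v (b(v, z) = v*5 + 5 = 5*v + 5 = 5 + 5*v)
f = -12 (f = 2*(-6) = -12)
f*(-1*(-962) + b(21, -13)) = -12*(-1*(-962) + (5 + 5*21)) = -12*(962 + (5 + 105)) = -12*(962 + 110) = -12*1072 = -12864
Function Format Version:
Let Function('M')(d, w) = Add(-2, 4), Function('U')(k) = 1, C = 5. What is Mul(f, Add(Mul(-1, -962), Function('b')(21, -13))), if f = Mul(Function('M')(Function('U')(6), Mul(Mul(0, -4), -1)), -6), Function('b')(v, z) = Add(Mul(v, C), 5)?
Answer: -12864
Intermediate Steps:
Function('M')(d, w) = 2
Function('b')(v, z) = Add(5, Mul(5, v)) (Function('b')(v, z) = Add(Mul(v, 5), 5) = Add(Mul(5, v), 5) = Add(5, Mul(5, v)))
f = -12 (f = Mul(2, -6) = -12)
Mul(f, Add(Mul(-1, -962), Function('b')(21, -13))) = Mul(-12, Add(Mul(-1, -962), Add(5, Mul(5, 21)))) = Mul(-12, Add(962, Add(5, 105))) = Mul(-12, Add(962, 110)) = Mul(-12, 1072) = -12864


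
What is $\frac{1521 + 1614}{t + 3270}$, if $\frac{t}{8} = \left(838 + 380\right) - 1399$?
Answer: $\frac{3135}{1822} \approx 1.7206$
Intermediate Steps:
$t = -1448$ ($t = 8 \left(\left(838 + 380\right) - 1399\right) = 8 \left(1218 - 1399\right) = 8 \left(-181\right) = -1448$)
$\frac{1521 + 1614}{t + 3270} = \frac{1521 + 1614}{-1448 + 3270} = \frac{3135}{1822}$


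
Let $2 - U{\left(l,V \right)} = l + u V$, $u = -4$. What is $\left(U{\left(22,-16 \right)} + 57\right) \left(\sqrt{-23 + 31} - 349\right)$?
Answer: $9423 - 54 \sqrt{2} \approx 9346.6$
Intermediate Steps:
$U{\left(l,V \right)} = 2 - l + 4 V$ ($U{\left(l,V \right)} = 2 - \left(l - 4 V\right) = 2 + \left(- l + 4 V\right) = 2 - l + 4 V$)
$\left(U{\left(22,-16 \right)} + 57\right) \left(\sqrt{-23 + 31} - 349\right) = \left(\left(2 - 22 + 4 \left(-16\right)\right) + 57\right) \left(\sqrt{-23 + 31} - 349\right) = \left(\left(2 - 22 - 64\right) + 57\right) \left(\sqrt{8} - 349\right) = \left(-84 + 57\right) \left(2 \sqrt{2} - 349\right) = - 27 \left(-349 + 2 \sqrt{2}\right) = 9423 - 54 \sqrt{2}$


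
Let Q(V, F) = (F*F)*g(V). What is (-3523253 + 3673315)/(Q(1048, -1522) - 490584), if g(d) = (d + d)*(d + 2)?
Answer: 75031/2549058748308 ≈ 2.9435e-8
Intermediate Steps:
g(d) = 2*d*(2 + d) (g(d) = (2*d)*(2 + d) = 2*d*(2 + d))
Q(V, F) = 2*V*F**2*(2 + V) (Q(V, F) = (F*F)*(2*V*(2 + V)) = F**2*(2*V*(2 + V)) = 2*V*F**2*(2 + V))
(-3523253 + 3673315)/(Q(1048, -1522) - 490584) = (-3523253 + 3673315)/(2*1048*(-1522)**2*(2 + 1048) - 490584) = 150062/(2*1048*2316484*1050 - 490584) = 150062/(5098117987200 - 490584) = 150062/5098117496616 = 150062*(1/5098117496616) = 75031/2549058748308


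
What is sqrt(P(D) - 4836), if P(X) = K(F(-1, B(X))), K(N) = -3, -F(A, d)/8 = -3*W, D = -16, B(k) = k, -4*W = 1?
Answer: I*sqrt(4839) ≈ 69.563*I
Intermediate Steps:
W = -1/4 (W = -1/4*1 = -1/4 ≈ -0.25000)
F(A, d) = -6 (F(A, d) = -(-24)*(-1)/4 = -8*3/4 = -6)
P(X) = -3
sqrt(P(D) - 4836) = sqrt(-3 - 4836) = sqrt(-4839) = I*sqrt(4839)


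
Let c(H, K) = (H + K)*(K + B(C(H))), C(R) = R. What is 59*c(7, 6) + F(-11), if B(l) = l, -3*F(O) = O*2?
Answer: 29935/3 ≈ 9978.3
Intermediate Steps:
F(O) = -2*O/3 (F(O) = -O*2/3 = -2*O/3)
c(H, K) = (H + K)² (c(H, K) = (H + K)*(K + H) = (H + K)*(H + K) = (H + K)²)
59*c(7, 6) + F(-11) = 59*(7² + 6² + 2*7*6) - ⅔*(-11) = 59*(49 + 36 + 84) + 22/3 = 59*169 + 22/3 = 9971 + 22/3 = 29935/3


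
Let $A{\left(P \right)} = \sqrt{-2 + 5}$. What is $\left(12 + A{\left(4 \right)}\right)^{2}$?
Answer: $\left(12 + \sqrt{3}\right)^{2} \approx 188.57$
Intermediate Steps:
$A{\left(P \right)} = \sqrt{3}$
$\left(12 + A{\left(4 \right)}\right)^{2} = \left(12 + \sqrt{3}\right)^{2}$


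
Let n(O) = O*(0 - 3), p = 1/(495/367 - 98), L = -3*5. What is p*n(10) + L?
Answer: -521055/35471 ≈ -14.690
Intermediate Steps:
L = -15
p = -367/35471 (p = 1/(495*(1/367) - 98) = 1/(495/367 - 98) = 1/(-35471/367) = -367/35471 ≈ -0.010346)
n(O) = -3*O (n(O) = O*(-3) = -3*O)
p*n(10) + L = -(-1101)*10/35471 - 15 = -367/35471*(-30) - 15 = 11010/35471 - 15 = -521055/35471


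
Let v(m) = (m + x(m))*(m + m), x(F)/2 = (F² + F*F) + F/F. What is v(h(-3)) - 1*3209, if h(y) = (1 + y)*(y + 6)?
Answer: -4889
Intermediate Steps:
h(y) = (1 + y)*(6 + y)
x(F) = 2 + 4*F² (x(F) = 2*((F² + F*F) + F/F) = 2*((F² + F²) + 1) = 2*(2*F² + 1) = 2*(1 + 2*F²) = 2 + 4*F²)
v(m) = 2*m*(2 + m + 4*m²) (v(m) = (m + (2 + 4*m²))*(m + m) = (2 + m + 4*m²)*(2*m) = 2*m*(2 + m + 4*m²))
v(h(-3)) - 1*3209 = 2*(6 + (-3)² + 7*(-3))*(2 + (6 + (-3)² + 7*(-3)) + 4*(6 + (-3)² + 7*(-3))²) - 1*3209 = 2*(6 + 9 - 21)*(2 + (6 + 9 - 21) + 4*(6 + 9 - 21)²) - 3209 = 2*(-6)*(2 - 6 + 4*(-6)²) - 3209 = 2*(-6)*(2 - 6 + 4*36) - 3209 = 2*(-6)*(2 - 6 + 144) - 3209 = 2*(-6)*140 - 3209 = -1680 - 3209 = -4889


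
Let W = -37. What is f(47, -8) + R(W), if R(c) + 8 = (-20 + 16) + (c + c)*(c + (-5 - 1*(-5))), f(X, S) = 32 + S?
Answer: 2750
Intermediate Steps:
R(c) = -12 + 2*c² (R(c) = -8 + ((-20 + 16) + (c + c)*(c + (-5 - 1*(-5)))) = -8 + (-4 + (2*c)*(c + (-5 + 5))) = -8 + (-4 + (2*c)*(c + 0)) = -8 + (-4 + (2*c)*c) = -8 + (-4 + 2*c²) = -12 + 2*c²)
f(47, -8) + R(W) = (32 - 8) + (-12 + 2*(-37)²) = 24 + (-12 + 2*1369) = 24 + (-12 + 2738) = 24 + 2726 = 2750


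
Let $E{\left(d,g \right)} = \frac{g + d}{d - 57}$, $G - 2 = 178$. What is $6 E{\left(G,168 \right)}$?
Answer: $\frac{696}{41} \approx 16.976$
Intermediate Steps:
$G = 180$ ($G = 2 + 178 = 180$)
$E{\left(d,g \right)} = \frac{d + g}{-57 + d}$
$6 E{\left(G,168 \right)} = 6 \frac{180 + 168}{-57 + 180} = 6 \cdot \frac{1}{123} \cdot 348 = 6 \cdot \frac{116}{41} = \frac{696}{41}$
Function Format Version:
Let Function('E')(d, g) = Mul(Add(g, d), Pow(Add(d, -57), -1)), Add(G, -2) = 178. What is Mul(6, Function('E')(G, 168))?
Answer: Rational(696, 41) ≈ 16.976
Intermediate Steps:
G = 180 (G = Add(2, 178) = 180)
Function('E')(d, g) = Mul(Pow(Add(-57, d), -1), Add(d, g)) (Function('E')(d, g) = Mul(Add(d, g), Pow(Add(-57, d), -1)) = Mul(Pow(Add(-57, d), -1), Add(d, g)))
Mul(6, Function('E')(G, 168)) = Mul(6, Mul(Pow(Add(-57, 180), -1), Add(180, 168))) = Mul(6, Mul(Pow(123, -1), 348)) = Mul(6, Mul(Rational(1, 123), 348)) = Mul(6, Rational(116, 41)) = Rational(696, 41)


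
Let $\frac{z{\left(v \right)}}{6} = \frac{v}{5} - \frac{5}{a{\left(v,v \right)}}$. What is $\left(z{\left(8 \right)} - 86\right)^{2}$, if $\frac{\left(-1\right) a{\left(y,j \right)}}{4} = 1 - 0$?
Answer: $\frac{474721}{100} \approx 4747.2$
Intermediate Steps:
$a{\left(y,j \right)} = -4$ ($a{\left(y,j \right)} = - 4 \left(1 - 0\right) = - 4 \left(1 + 0\right) = \left(-4\right) 1 = -4$)
$z{\left(v \right)} = \frac{15}{2} + \frac{6 v}{5}$ ($z{\left(v \right)} = 6 \left(\frac{v}{5} - \frac{5}{-4}\right) = 6 \left(v \frac{1}{5} - - \frac{5}{4}\right) = 6 \left(\frac{v}{5} + \frac{5}{4}\right) = 6 \left(\frac{5}{4} + \frac{v}{5}\right) = \frac{15}{2} + \frac{6 v}{5}$)
$\left(z{\left(8 \right)} - 86\right)^{2} = \left(\left(\frac{15}{2} + \frac{6}{5} \cdot 8\right) - 86\right)^{2} = \left(\left(\frac{15}{2} + \frac{48}{5}\right) - 86\right)^{2} = \left(\frac{171}{10} - 86\right)^{2} = \left(- \frac{689}{10}\right)^{2} = \frac{474721}{100}$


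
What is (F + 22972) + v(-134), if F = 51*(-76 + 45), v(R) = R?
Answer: 21257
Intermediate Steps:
F = -1581 (F = 51*(-31) = -1581)
(F + 22972) + v(-134) = (-1581 + 22972) - 134 = 21391 - 134 = 21257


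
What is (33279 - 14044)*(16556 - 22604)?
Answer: -116333280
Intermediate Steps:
(33279 - 14044)*(16556 - 22604) = 19235*(-6048) = -116333280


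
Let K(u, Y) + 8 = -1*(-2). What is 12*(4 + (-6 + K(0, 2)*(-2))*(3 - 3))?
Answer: 48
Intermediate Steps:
K(u, Y) = -6 (K(u, Y) = -8 - 1*(-2) = -8 + 2 = -6)
12*(4 + (-6 + K(0, 2)*(-2))*(3 - 3)) = 12*(4 + (-6 - 6*(-2))*(3 - 3)) = 12*(4 + (-6 + 12)*0) = 12*(4 + 6*0) = 12*(4 + 0) = 12*4 = 48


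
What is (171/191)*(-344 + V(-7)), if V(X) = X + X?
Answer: -61218/191 ≈ -320.51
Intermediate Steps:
V(X) = 2*X
(171/191)*(-344 + V(-7)) = (171/191)*(-344 + 2*(-7)) = (171*(1/191))*(-344 - 14) = (171/191)*(-358) = -61218/191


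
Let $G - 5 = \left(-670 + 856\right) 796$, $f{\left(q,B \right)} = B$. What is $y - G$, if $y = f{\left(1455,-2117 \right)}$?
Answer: $-150178$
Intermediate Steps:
$G = 148061$ ($G = 5 + \left(-670 + 856\right) 796 = 5 + 186 \cdot 796 = 5 + 148056 = 148061$)
$y = -2117$
$y - G = -2117 - 148061 = -150178$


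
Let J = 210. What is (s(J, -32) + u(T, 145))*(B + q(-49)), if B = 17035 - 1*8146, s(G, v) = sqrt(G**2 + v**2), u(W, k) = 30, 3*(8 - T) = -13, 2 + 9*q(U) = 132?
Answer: 801310/3 + 160262*sqrt(11281)/9 ≈ 2.1584e+6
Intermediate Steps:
q(U) = 130/9 (q(U) = -2/9 + (1/9)*132 = -2/9 + 44/3 = 130/9)
T = 37/3 (T = 8 - 1/3*(-13) = 8 + 13/3 = 37/3 ≈ 12.333)
B = 8889 (B = 17035 - 8146 = 8889)
(s(J, -32) + u(T, 145))*(B + q(-49)) = (sqrt(210**2 + (-32)**2) + 30)*(8889 + 130/9) = (sqrt(44100 + 1024) + 30)*(80131/9) = (sqrt(45124) + 30)*(80131/9) = (2*sqrt(11281) + 30)*(80131/9) = (30 + 2*sqrt(11281))*(80131/9) = 801310/3 + 160262*sqrt(11281)/9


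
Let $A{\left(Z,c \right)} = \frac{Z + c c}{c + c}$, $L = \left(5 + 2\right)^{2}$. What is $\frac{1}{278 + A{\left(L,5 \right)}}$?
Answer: $\frac{5}{1427} \approx 0.0035039$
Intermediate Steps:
$L = 49$ ($L = 7^{2} = 49$)
$A{\left(Z,c \right)} = \frac{Z + c^{2}}{2 c}$
$\frac{1}{278 + A{\left(L,5 \right)}} = \frac{1}{278 + \frac{49 + 5^{2}}{2 \cdot 5}} = \frac{1}{278 + \frac{1}{2} \cdot \frac{1}{5} \left(49 + 25\right)} = \frac{1}{278 + \frac{1}{2} \cdot \frac{1}{5} \cdot 74} = \frac{1}{278 + \frac{37}{5}} = \frac{1}{\frac{1427}{5}} = \frac{5}{1427}$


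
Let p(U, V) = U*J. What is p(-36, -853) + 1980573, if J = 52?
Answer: 1978701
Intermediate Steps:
p(U, V) = 52*U (p(U, V) = U*52 = 52*U)
p(-36, -853) + 1980573 = 52*(-36) + 1980573 = -1872 + 1980573 = 1978701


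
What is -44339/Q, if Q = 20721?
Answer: -44339/20721 ≈ -2.1398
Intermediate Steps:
-44339/Q = -44339/20721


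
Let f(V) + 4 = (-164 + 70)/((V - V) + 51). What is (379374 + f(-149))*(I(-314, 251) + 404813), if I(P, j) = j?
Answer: 7837087537664/51 ≈ 1.5367e+11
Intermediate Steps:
f(V) = -298/51 (f(V) = -4 + (-164 + 70)/((V - V) + 51) = -4 - 94/(0 + 51) = -4 - 94/51 = -298/51)
(379374 + f(-149))*(I(-314, 251) + 404813) = (379374 - 298/51)*(251 + 404813) = (19347776/51)*405064 = 7837087537664/51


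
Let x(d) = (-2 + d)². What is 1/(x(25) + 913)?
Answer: 1/1442 ≈ 0.00069348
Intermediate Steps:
1/(x(25) + 913) = 1/((-2 + 25)² + 913) = 1/(23² + 913) = 1/(529 + 913) = 1/1442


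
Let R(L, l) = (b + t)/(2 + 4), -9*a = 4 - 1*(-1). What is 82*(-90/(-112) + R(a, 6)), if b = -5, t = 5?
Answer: 1845/28 ≈ 65.893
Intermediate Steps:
a = -5/9 (a = -(4 - 1*(-1))/9 = -(4 + 1)/9 = -⅑*5 = -5/9 ≈ -0.55556)
R(L, l) = 0 (R(L, l) = (-5 + 5)/(2 + 4) = 0/6 = 0*(⅙) = 0)
82*(-90/(-112) + R(a, 6)) = 82*(-90/(-112) + 0) = 82*(-90*(-1/112) + 0) = 82*(45/56 + 0) = 82*(45/56) = 1845/28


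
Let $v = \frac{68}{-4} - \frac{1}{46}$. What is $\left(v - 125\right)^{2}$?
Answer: $\frac{42680089}{2116} \approx 20170.0$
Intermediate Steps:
$v = - \frac{783}{46}$ ($v = 68 \left(- \frac{1}{4}\right) - \frac{1}{46} = -17 - \frac{1}{46} = - \frac{783}{46} \approx -17.022$)
$\left(v - 125\right)^{2} = \left(- \frac{783}{46} - 125\right)^{2} = \left(- \frac{6533}{46}\right)^{2} = \frac{42680089}{2116}$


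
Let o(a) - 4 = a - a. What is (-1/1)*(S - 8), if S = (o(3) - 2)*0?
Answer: 8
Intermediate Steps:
o(a) = 4 (o(a) = 4 + (a - a) = 4 + 0 = 4)
S = 0 (S = (4 - 2)*0 = 2*0 = 0)
(-1/1)*(S - 8) = (-1/1)*(0 - 8) = -1*1*(-8) = -1*(-8) = 8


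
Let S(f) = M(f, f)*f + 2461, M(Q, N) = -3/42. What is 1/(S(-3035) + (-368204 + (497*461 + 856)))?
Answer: -14/1897745 ≈ -7.3772e-6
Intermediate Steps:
M(Q, N) = -1/14 (M(Q, N) = -3*1/42 = -1/14)
S(f) = 2461 - f/14 (S(f) = -f/14 + 2461 = 2461 - f/14)
1/(S(-3035) + (-368204 + (497*461 + 856))) = 1/((2461 - 1/14*(-3035)) + (-368204 + (497*461 + 856))) = 1/((2461 + 3035/14) + (-368204 + (229117 + 856))) = 1/(37489/14 + (-368204 + 229973)) = 1/(37489/14 - 138231) = 1/(-1897745/14) = -14/1897745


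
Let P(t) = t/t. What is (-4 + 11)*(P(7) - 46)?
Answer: -315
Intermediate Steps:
P(t) = 1
(-4 + 11)*(P(7) - 46) = (-4 + 11)*(1 - 46) = 7*(-45) = -315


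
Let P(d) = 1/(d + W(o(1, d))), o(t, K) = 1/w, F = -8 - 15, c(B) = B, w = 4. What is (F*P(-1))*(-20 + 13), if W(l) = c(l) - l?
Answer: -161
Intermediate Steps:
F = -23
o(t, K) = 1/4
W(l) = 0 (W(l) = l - l = 0)
P(d) = 1/d (P(d) = 1/(d + 0) = 1/d)
(F*P(-1))*(-20 + 13) = (-23/(-1))*(-20 + 13) = -23*(-1)*(-7) = 23*(-7) = -161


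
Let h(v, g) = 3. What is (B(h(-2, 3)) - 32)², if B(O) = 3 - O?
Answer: 1024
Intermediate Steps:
(B(h(-2, 3)) - 32)² = ((3 - 1*3) - 32)² = ((3 - 3) - 32)² = (0 - 32)² = (-32)² = 1024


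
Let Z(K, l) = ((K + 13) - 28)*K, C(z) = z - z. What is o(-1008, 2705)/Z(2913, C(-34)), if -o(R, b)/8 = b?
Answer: -10820/4220937 ≈ -0.0025634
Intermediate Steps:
o(R, b) = -8*b
C(z) = 0
Z(K, l) = K*(-15 + K) (Z(K, l) = ((13 + K) - 28)*K = (-15 + K)*K = K*(-15 + K))
o(-1008, 2705)/Z(2913, C(-34)) = (-8*2705)/((2913*(-15 + 2913))) = -21640/(2913*2898) = -21640/8441874 = -21640*1/8441874 = -10820/4220937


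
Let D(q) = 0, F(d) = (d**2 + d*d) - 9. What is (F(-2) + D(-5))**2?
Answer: 1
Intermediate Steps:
F(d) = -9 + 2*d**2 (F(d) = (d**2 + d**2) - 9 = 2*d**2 - 9 = -9 + 2*d**2)
(F(-2) + D(-5))**2 = ((-9 + 2*(-2)**2) + 0)**2 = ((-9 + 2*4) + 0)**2 = ((-9 + 8) + 0)**2 = (-1 + 0)**2 = (-1)**2 = 1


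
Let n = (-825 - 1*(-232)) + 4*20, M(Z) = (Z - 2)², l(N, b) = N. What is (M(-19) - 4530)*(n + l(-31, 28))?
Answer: 2224416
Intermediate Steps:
M(Z) = (-2 + Z)²
n = -513 (n = (-825 + 232) + 80 = -593 + 80 = -513)
(M(-19) - 4530)*(n + l(-31, 28)) = ((-2 - 19)² - 4530)*(-513 - 31) = ((-21)² - 4530)*(-544) = (441 - 4530)*(-544) = -4089*(-544) = 2224416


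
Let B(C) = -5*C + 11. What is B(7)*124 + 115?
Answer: -2861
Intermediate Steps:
B(C) = 11 - 5*C
B(7)*124 + 115 = (11 - 5*7)*124 + 115 = (11 - 35)*124 + 115 = -24*124 + 115 = -2976 + 115 = -2861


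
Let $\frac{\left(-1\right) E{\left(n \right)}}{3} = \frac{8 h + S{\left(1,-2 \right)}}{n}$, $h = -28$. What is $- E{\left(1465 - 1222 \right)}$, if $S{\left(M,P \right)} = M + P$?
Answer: $- \frac{25}{9} \approx -2.7778$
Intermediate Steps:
$E{\left(n \right)} = \frac{675}{n}$ ($E{\left(n \right)} = - 3 \frac{8 \left(-28\right) + \left(1 - 2\right)}{n} = - 3 \frac{-224 - 1}{n} = - 3 \left(- \frac{225}{n}\right) = \frac{675}{n}$)
$- E{\left(1465 - 1222 \right)} = - \frac{675}{1465 - 1222} = - \frac{675}{243} = \left(-1\right) \frac{25}{9} = - \frac{25}{9}$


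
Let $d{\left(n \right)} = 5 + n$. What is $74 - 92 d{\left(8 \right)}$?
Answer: $-1122$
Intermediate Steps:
$74 - 92 d{\left(8 \right)} = 74 - 92 \left(5 + 8\right) = 74 - 1196 = -1122$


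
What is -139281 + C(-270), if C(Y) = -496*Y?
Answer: -5361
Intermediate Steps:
-139281 + C(-270) = -139281 - 496*(-270) = -139281 + 133920 = -5361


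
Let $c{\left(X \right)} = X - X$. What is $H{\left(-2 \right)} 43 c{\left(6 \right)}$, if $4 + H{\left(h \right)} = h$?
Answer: $0$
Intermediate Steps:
$H{\left(h \right)} = -4 + h$
$c{\left(X \right)} = 0$
$H{\left(-2 \right)} 43 c{\left(6 \right)} = \left(-4 - 2\right) 43 \cdot 0 = \left(-6\right) 43 \cdot 0 = \left(-258\right) 0 = 0$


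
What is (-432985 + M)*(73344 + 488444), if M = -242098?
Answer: -379253528404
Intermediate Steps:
(-432985 + M)*(73344 + 488444) = (-432985 - 242098)*(73344 + 488444) = -675083*561788 = -379253528404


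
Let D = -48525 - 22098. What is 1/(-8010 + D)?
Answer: -1/78633 ≈ -1.2717e-5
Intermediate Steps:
D = -70623
1/(-8010 + D) = 1/(-8010 - 70623) = 1/(-78633) = -1/78633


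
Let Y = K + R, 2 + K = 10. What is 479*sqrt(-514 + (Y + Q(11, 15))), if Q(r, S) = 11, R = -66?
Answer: 479*I*sqrt(561) ≈ 11345.0*I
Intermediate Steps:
K = 8 (K = -2 + 10 = 8)
Y = -58 (Y = 8 - 66 = -58)
479*sqrt(-514 + (Y + Q(11, 15))) = 479*sqrt(-514 + (-58 + 11)) = 479*sqrt(-514 - 47) = 479*sqrt(-561) = 479*(I*sqrt(561)) = 479*I*sqrt(561)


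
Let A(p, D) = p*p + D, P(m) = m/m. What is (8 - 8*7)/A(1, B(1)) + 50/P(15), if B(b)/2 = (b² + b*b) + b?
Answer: 302/7 ≈ 43.143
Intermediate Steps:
P(m) = 1
B(b) = 2*b + 4*b² (B(b) = 2*((b² + b*b) + b) = 2*((b² + b²) + b) = 2*(2*b² + b) = 2*(b + 2*b²) = 2*b + 4*b²)
A(p, D) = D + p² (A(p, D) = p² + D = D + p²)
(8 - 8*7)/A(1, B(1)) + 50/P(15) = (8 - 8*7)/(2*1*(1 + 2*1) + 1²) + 50/1 = (8 - 56)/(2*1*(1 + 2) + 1) + 50*1 = -48/(2*1*3 + 1) + 50 = -48/(6 + 1) + 50 = -48/7 + 50 = 302/7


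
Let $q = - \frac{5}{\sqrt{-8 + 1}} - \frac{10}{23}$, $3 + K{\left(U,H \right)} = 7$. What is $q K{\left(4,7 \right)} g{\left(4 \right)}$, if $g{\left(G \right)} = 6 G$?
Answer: $- \frac{960}{23} + \frac{480 i \sqrt{7}}{7} \approx -41.739 + 181.42 i$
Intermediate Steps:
$K{\left(U,H \right)} = 4$ ($K{\left(U,H \right)} = -3 + 7 = 4$)
$q = - \frac{10}{23} + \frac{5 i \sqrt{7}}{7}$ ($q = - \frac{5}{\sqrt{-7}} - \frac{10}{23} = - \frac{5}{i \sqrt{7}} - \frac{10}{23} = - 5 \left(- \frac{i \sqrt{7}}{7}\right) - \frac{10}{23} = \frac{5 i \sqrt{7}}{7} - \frac{10}{23} = - \frac{10}{23} + \frac{5 i \sqrt{7}}{7} \approx -0.43478 + 1.8898 i$)
$q K{\left(4,7 \right)} g{\left(4 \right)} = \left(- \frac{10}{23} + \frac{5 i \sqrt{7}}{7}\right) 4 \cdot 6 \cdot 4 = \left(- \frac{40}{23} + \frac{20 i \sqrt{7}}{7}\right) 24 = - \frac{960}{23} + \frac{480 i \sqrt{7}}{7}$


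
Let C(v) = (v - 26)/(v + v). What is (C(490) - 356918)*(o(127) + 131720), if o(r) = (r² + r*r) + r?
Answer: -2870025583874/49 ≈ -5.8572e+10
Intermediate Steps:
o(r) = r + 2*r² (o(r) = (r² + r²) + r = 2*r² + r = r + 2*r²)
C(v) = (-26 + v)/(2*v) (C(v) = (-26 + v)/((2*v)) = (-26 + v)*(1/(2*v)) = (-26 + v)/(2*v))
(C(490) - 356918)*(o(127) + 131720) = ((½)*(-26 + 490)/490 - 356918)*(127*(1 + 2*127) + 131720) = ((½)*(1/490)*464 - 356918)*(127*(1 + 254) + 131720) = (116/245 - 356918)*(127*255 + 131720) = -87444794*(32385 + 131720)/245 = -87444794/245*164105 = -2870025583874/49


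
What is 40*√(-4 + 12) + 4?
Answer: 4 + 80*√2 ≈ 117.14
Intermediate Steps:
40*√(-4 + 12) + 4 = 40*√8 + 4 = 40*(2*√2) + 4 = 80*√2 + 4 = 4 + 80*√2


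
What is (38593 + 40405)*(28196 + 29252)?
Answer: 4538277104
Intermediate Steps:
(38593 + 40405)*(28196 + 29252) = 78998*57448 = 4538277104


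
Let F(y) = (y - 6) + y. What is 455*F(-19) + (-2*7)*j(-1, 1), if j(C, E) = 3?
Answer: -20062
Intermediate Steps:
F(y) = -6 + 2*y (F(y) = (-6 + y) + y = -6 + 2*y)
455*F(-19) + (-2*7)*j(-1, 1) = 455*(-6 + 2*(-19)) - 2*7*3 = 455*(-6 - 38) - 14*3 = 455*(-44) - 42 = -20020 - 42 = -20062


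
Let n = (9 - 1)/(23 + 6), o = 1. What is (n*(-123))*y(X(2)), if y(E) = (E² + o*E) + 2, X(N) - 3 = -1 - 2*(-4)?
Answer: -110208/29 ≈ -3800.3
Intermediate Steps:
n = 8/29 ≈ 0.27586
X(N) = 10 (X(N) = 3 + (-1 - 2*(-4)) = 3 + (-1 + 8) = 3 + 7 = 10)
y(E) = 2 + E + E² (y(E) = (E² + 1*E) + 2 = (E² + E) + 2 = (E + E²) + 2 = 2 + E + E²)
(n*(-123))*y(X(2)) = ((8/29)*(-123))*(2 + 10 + 10²) = -984*(2 + 10 + 100)/29 = -984/29*112 = -110208/29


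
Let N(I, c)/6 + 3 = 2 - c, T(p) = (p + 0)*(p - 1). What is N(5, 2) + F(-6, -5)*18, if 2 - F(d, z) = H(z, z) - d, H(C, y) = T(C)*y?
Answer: 2610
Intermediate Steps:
T(p) = p*(-1 + p)
H(C, y) = C*y*(-1 + C) (H(C, y) = (C*(-1 + C))*y = C*y*(-1 + C))
N(I, c) = -6 - 6*c (N(I, c) = -18 + 6*(2 - c) = -18 + (12 - 6*c) = -6 - 6*c)
F(d, z) = 2 + d - z**2*(-1 + z) (F(d, z) = 2 - (z*z*(-1 + z) - d) = 2 - (z**2*(-1 + z) - d) = 2 - (-d + z**2*(-1 + z)) = 2 + (d - z**2*(-1 + z)) = 2 + d - z**2*(-1 + z))
N(5, 2) + F(-6, -5)*18 = (-6 - 6*2) + (2 - 6 + (-5)**2*(1 - 1*(-5)))*18 = (-6 - 12) + (2 - 6 + 25*(1 + 5))*18 = -18 + (2 - 6 + 25*6)*18 = -18 + (2 - 6 + 150)*18 = -18 + 146*18 = -18 + 2628 = 2610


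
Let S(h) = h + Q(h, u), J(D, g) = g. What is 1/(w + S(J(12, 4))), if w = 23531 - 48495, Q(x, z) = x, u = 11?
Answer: -1/24956 ≈ -4.0071e-5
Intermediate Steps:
S(h) = 2*h (S(h) = h + h = 2*h)
w = -24964
1/(w + S(J(12, 4))) = 1/(-24964 + 2*4) = 1/(-24964 + 8) = 1/(-24956) = -1/24956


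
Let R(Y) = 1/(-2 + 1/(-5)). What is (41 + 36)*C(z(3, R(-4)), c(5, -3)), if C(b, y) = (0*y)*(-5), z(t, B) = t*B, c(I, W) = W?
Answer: 0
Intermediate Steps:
R(Y) = -5/11 (R(Y) = 1/(-2 + 1*(-1/5)) = 1/(-2 - 1/5) = 1/(-11/5) = -5/11)
z(t, B) = B*t
C(b, y) = 0 (C(b, y) = 0*(-5) = 0)
(41 + 36)*C(z(3, R(-4)), c(5, -3)) = (41 + 36)*0 = 77*0 = 0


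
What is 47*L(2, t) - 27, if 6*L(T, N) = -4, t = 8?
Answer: -175/3 ≈ -58.333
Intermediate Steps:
L(T, N) = -⅔ (L(T, N) = (⅙)*(-4) = -⅔)
47*L(2, t) - 27 = 47*(-⅔) - 27 = -94/3 - 27 = -175/3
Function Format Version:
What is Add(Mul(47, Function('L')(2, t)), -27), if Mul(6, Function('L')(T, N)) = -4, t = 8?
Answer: Rational(-175, 3) ≈ -58.333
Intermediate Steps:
Function('L')(T, N) = Rational(-2, 3) (Function('L')(T, N) = Mul(Rational(1, 6), -4) = Rational(-2, 3))
Add(Mul(47, Function('L')(2, t)), -27) = Add(Mul(47, Rational(-2, 3)), -27) = Add(Rational(-94, 3), -27) = Rational(-175, 3)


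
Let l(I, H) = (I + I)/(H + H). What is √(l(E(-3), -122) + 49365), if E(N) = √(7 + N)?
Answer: 8*√2870111/61 ≈ 222.18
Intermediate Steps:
l(I, H) = I/H (l(I, H) = (2*I)/((2*H)) = (2*I)*(1/(2*H)) = I/H)
√(l(E(-3), -122) + 49365) = √(√(7 - 3)/(-122) + 49365) = √(√4*(-1/122) + 49365) = √(2*(-1/122) + 49365) = √(-1/61 + 49365) = √(3011264/61) = 8*√2870111/61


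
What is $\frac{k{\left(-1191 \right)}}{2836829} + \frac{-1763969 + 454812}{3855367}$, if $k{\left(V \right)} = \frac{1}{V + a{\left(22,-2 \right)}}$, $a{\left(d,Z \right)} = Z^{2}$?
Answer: $- \frac{4408345346577978}{12982239073645441} \approx -0.33957$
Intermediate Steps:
$k{\left(V \right)} = \frac{1}{4 + V}$ ($k{\left(V \right)} = \frac{1}{V + \left(-2\right)^{2}} = \frac{1}{V + 4} = \frac{1}{4 + V}$)
$\frac{k{\left(-1191 \right)}}{2836829} + \frac{-1763969 + 454812}{3855367} = \frac{1}{\left(4 - 1191\right) 2836829} + \frac{-1763969 + 454812}{3855367} = \frac{1}{-1187} \cdot \frac{1}{2836829} - \frac{1309157}{3855367} = \left(- \frac{1}{1187}\right) \frac{1}{2836829} - \frac{1309157}{3855367} = - \frac{1}{3367316023} - \frac{1309157}{3855367} = - \frac{4408345346577978}{12982239073645441}$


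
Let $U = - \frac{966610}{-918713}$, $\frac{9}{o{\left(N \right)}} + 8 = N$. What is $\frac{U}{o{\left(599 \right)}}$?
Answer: $\frac{190422170}{2756139} \approx 69.09$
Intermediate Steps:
$o{\left(N \right)} = \frac{9}{-8 + N}$
$U = \frac{966610}{918713}$ ($U = \left(-966610\right) \left(- \frac{1}{918713}\right) = \frac{966610}{918713} \approx 1.0521$)
$\frac{U}{o{\left(599 \right)}} = \frac{966610}{918713 \frac{9}{-8 + 599}} = \frac{966610}{918713 \cdot \frac{9}{591}} = \frac{966610}{918713 \cdot 9 \cdot \frac{1}{591}} = \frac{966610}{918713 \cdot \frac{3}{197}} = \frac{966610}{918713} \cdot \frac{197}{3} = \frac{190422170}{2756139}$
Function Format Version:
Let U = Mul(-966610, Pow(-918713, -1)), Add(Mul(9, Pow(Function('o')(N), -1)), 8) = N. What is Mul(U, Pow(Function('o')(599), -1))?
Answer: Rational(190422170, 2756139) ≈ 69.090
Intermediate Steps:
Function('o')(N) = Mul(9, Pow(Add(-8, N), -1))
U = Rational(966610, 918713) (U = Mul(-966610, Rational(-1, 918713)) = Rational(966610, 918713) ≈ 1.0521)
Mul(U, Pow(Function('o')(599), -1)) = Mul(Rational(966610, 918713), Pow(Mul(9, Pow(Add(-8, 599), -1)), -1)) = Mul(Rational(966610, 918713), Pow(Mul(9, Pow(591, -1)), -1)) = Mul(Rational(966610, 918713), Pow(Mul(9, Rational(1, 591)), -1)) = Mul(Rational(966610, 918713), Pow(Rational(3, 197), -1)) = Mul(Rational(966610, 918713), Rational(197, 3)) = Rational(190422170, 2756139)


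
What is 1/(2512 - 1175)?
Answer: 1/1337 ≈ 0.00074794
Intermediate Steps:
1/(2512 - 1175) = 1/1337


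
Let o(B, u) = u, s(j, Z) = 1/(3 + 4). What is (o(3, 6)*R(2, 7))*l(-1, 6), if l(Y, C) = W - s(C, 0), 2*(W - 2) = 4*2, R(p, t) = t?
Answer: 246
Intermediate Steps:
s(j, Z) = 1/7
W = 6 (W = 2 + (4*2)/2 = 2 + (1/2)*8 = 2 + 4 = 6)
l(Y, C) = 41/7 (l(Y, C) = 6 - 1*1/7 = 6 - 1/7 = 41/7)
(o(3, 6)*R(2, 7))*l(-1, 6) = (6*7)*(41/7) = 42*(41/7) = 246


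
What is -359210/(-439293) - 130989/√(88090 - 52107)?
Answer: 359210/439293 - 130989*√35983/35983 ≈ -689.72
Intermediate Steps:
-359210/(-439293) - 130989/√(88090 - 52107) = -359210*(-1/439293) - 130989*√35983/35983 = 359210/439293 - 130989*√35983/35983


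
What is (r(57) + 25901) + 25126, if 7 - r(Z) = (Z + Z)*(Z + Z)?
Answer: 38038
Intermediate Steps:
r(Z) = 7 - 4*Z**2 (r(Z) = 7 - (Z + Z)*(Z + Z) = 7 - 2*Z*2*Z = 7 - 4*Z**2)
(r(57) + 25901) + 25126 = ((7 - 4*57**2) + 25901) + 25126 = ((7 - 4*3249) + 25901) + 25126 = ((7 - 12996) + 25901) + 25126 = (-12989 + 25901) + 25126 = 12912 + 25126 = 38038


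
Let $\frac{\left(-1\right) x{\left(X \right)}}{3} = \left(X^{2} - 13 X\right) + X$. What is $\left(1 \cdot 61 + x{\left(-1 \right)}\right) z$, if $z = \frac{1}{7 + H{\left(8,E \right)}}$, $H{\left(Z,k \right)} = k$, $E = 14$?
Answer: $\frac{22}{21} \approx 1.0476$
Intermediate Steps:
$z = \frac{1}{21}$ ($z = \frac{1}{7 + 14} = \frac{1}{21} \approx 0.047619$)
$x{\left(X \right)} = - 3 X^{2} + 36 X$ ($x{\left(X \right)} = - 3 \left(\left(X^{2} - 13 X\right) + X\right) = - 3 \left(X^{2} - 12 X\right) = - 3 X^{2} + 36 X$)
$\left(1 \cdot 61 + x{\left(-1 \right)}\right) z = \left(1 \cdot 61 + 3 \left(-1\right) \left(12 - -1\right)\right) \frac{1}{21} = \left(61 + 3 \left(-1\right) \left(12 + 1\right)\right) \frac{1}{21} = \left(61 + 3 \left(-1\right) 13\right) \frac{1}{21} = \left(61 - 39\right) \frac{1}{21} = 22 \cdot \frac{1}{21} = \frac{22}{21}$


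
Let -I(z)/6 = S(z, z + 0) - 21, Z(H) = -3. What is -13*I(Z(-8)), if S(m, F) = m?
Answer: -1872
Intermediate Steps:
I(z) = 126 - 6*z (I(z) = -6*(z - 21) = -6*(-21 + z) = 126 - 6*z)
-13*I(Z(-8)) = -13*(126 - 6*(-3)) = -13*(126 + 18) = -13*144 = -1872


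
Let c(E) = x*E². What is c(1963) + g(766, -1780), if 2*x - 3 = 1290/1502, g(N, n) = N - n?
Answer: 5585443727/751 ≈ 7.4373e+6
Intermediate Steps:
x = 1449/751 (x = 3/2 + (1290/1502)/2 = 3/2 + (1290*(1/1502))/2 = 3/2 + (½)*(645/751) = 3/2 + 645/1502 = 1449/751 ≈ 1.9294)
c(E) = 1449*E²/751
c(1963) + g(766, -1780) = (1449/751)*1963² + (766 - 1*(-1780)) = (1449/751)*3853369 + (766 + 1780) = 5583531681/751 + 2546 = 5585443727/751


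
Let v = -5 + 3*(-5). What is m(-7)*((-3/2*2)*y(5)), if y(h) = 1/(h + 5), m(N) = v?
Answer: 6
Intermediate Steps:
v = -20 (v = -5 - 15 = -20)
m(N) = -20
y(h) = 1/(5 + h)
m(-7)*((-3/2*2)*y(5)) = -20*-3/2*2/(5 + 5) = -20*-3*½*2/10 = -20*(-3/2*2)/10 = -(-60)/10 = -20*(-3/10) = 6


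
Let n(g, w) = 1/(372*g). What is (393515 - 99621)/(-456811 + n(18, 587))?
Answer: -85561488/132991585 ≈ -0.64336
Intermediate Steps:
n(g, w) = 1/(372*g)
(393515 - 99621)/(-456811 + n(18, 587)) = (393515 - 99621)/(-456811 + (1/372)/18) = 293894/(-456811 + (1/372)*(1/18)) = 293894/(-456811 + 1/6696) = 293894/(-3058806455/6696) = 293894*(-6696/3058806455) = -85561488/132991585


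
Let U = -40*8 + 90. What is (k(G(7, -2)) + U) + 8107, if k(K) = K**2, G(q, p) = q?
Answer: 7926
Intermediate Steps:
U = -230 (U = -320 + 90 = -230)
(k(G(7, -2)) + U) + 8107 = (7**2 - 230) + 8107 = (49 - 230) + 8107 = -181 + 8107 = 7926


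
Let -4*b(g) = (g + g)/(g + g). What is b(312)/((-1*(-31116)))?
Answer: -1/124464 ≈ -8.0344e-6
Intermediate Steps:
b(g) = -¼ (b(g) = -(g + g)/(4*(g + g)) = -2*g/(4*(2*g)) = -2*g*1/(2*g)/4 = -¼*1 = -¼)
b(312)/((-1*(-31116))) = -1/(4*((-1*(-31116)))) = -¼/31116 = -¼*1/31116 = -1/124464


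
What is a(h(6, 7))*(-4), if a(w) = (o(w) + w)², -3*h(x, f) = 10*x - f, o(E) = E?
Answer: -44944/9 ≈ -4993.8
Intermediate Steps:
h(x, f) = -10*x/3 + f/3 (h(x, f) = -(10*x - f)/3 = -(-f + 10*x)/3 = -10*x/3 + f/3)
a(w) = 4*w² (a(w) = (w + w)² = (2*w)² = 4*w²)
a(h(6, 7))*(-4) = (4*(-10/3*6 + (⅓)*7)²)*(-4) = (4*(-20 + 7/3)²)*(-4) = (4*(-53/3)²)*(-4) = (4*(2809/9))*(-4) = (11236/9)*(-4) = -44944/9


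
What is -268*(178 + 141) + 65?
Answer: -85427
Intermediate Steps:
-268*(178 + 141) + 65 = -268*319 + 65 = -85492 + 65 = -85427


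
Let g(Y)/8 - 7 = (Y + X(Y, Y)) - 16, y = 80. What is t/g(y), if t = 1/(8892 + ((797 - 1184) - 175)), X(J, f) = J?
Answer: 1/10062640 ≈ 9.9378e-8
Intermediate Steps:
g(Y) = -72 + 16*Y (g(Y) = 56 + 8*((Y + Y) - 16) = 56 + 8*(2*Y - 16) = 56 + 8*(-16 + 2*Y) = 56 + (-128 + 16*Y) = -72 + 16*Y)
t = 1/8330 (t = 1/(8892 + (-387 - 175)) = 1/(8892 - 562) = 1/8330 ≈ 0.00012005)
t/g(y) = 1/(8330*(-72 + 16*80)) = 1/(8330*(-72 + 1280)) = (1/8330)/1208 = (1/8330)*(1/1208) = 1/10062640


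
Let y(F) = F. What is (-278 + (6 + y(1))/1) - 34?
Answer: -305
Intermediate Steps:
(-278 + (6 + y(1))/1) - 34 = (-278 + (6 + 1)/1) - 34 = (-278 + 7*1) - 34 = (-278 + 7) - 34 = -271 - 34 = -305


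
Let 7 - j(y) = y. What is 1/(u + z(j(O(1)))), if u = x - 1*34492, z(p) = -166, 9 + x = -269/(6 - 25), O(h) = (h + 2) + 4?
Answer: -19/658404 ≈ -2.8858e-5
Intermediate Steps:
O(h) = 6 + h (O(h) = (2 + h) + 4 = 6 + h)
x = 98/19 (x = -9 - 269/(6 - 25) = -9 - 269/(-19) = -9 - 1/19*(-269) = -9 + 269/19 = 98/19 ≈ 5.1579)
j(y) = 7 - y
u = -655250/19 (u = 98/19 - 1*34492 = 98/19 - 34492 = -655250/19 ≈ -34487.)
1/(u + z(j(O(1)))) = 1/(-655250/19 - 166) = 1/(-658404/19) = -19/658404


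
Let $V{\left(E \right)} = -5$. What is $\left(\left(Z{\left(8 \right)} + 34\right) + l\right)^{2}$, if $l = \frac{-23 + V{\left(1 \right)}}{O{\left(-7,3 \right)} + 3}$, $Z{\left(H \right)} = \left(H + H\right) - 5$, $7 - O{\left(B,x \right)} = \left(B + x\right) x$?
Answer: $\frac{231361}{121} \approx 1912.1$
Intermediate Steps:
$O{\left(B,x \right)} = 7 - x \left(B + x\right)$ ($O{\left(B,x \right)} = 7 - \left(B + x\right) x = 7 - x \left(B + x\right)$)
$Z{\left(H \right)} = -5 + 2 H$ ($Z{\left(H \right)} = 2 H - 5 = -5 + 2 H$)
$l = - \frac{14}{11}$ ($l = \frac{-23 - 5}{\left(7 - 3^{2} - \left(-7\right) 3\right) + 3} = - \frac{28}{\left(7 - 9 + 21\right) + 3} = - \frac{28}{19 + 3} = - \frac{28}{22} = \left(-28\right) \frac{1}{22} = - \frac{14}{11} \approx -1.2727$)
$\left(\left(Z{\left(8 \right)} + 34\right) + l\right)^{2} = \left(\left(\left(-5 + 2 \cdot 8\right) + 34\right) - \frac{14}{11}\right)^{2} = \left(\left(\left(-5 + 16\right) + 34\right) - \frac{14}{11}\right)^{2} = \left(\left(11 + 34\right) - \frac{14}{11}\right)^{2} = \left(45 - \frac{14}{11}\right)^{2} = \left(\frac{481}{11}\right)^{2} = \frac{231361}{121}$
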